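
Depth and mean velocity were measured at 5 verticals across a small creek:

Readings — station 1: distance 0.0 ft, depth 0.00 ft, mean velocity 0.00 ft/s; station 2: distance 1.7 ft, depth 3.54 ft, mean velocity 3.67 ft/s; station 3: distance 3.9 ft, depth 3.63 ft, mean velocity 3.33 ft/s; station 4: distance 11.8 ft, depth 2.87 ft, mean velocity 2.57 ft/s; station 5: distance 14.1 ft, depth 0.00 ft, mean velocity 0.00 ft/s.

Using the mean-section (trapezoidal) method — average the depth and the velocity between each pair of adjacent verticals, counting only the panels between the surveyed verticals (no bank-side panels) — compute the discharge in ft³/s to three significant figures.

113 ft³/s

Panel 1-2: Δb = 1.7 ft, d̄ = (0.00+3.54)/2 = 1.77, v̄ = (0.00+3.67)/2 = 1.835 → q = 1.7×1.77×1.835 = 5.522 ft³/s
Panel 2-3: Δb = 2.2 ft, d̄ = (3.54+3.63)/2 = 3.585, v̄ = (3.67+3.33)/2 = 3.5 → q = 2.2×3.585×3.5 = 27.60 ft³/s
Panel 3-4: Δb = 7.9 ft, d̄ = (3.63+2.87)/2 = 3.25, v̄ = (3.33+2.57)/2 = 2.95 → q = 7.9×3.25×2.95 = 75.74 ft³/s
Panel 4-5: Δb = 2.3 ft, d̄ = (2.87+0.00)/2 = 1.435, v̄ = (2.57+0.00)/2 = 1.285 → q = 2.3×1.435×1.285 = 4.241 ft³/s
Q = Σ q = 113.1 ft³/s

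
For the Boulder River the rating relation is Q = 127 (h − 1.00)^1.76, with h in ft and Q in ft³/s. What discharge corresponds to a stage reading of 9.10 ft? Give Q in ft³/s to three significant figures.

5040 ft³/s

Q = 127 × (9.10 − 1.00)^1.76 = 127 × 8.1^1.76 = 5044 ft³/s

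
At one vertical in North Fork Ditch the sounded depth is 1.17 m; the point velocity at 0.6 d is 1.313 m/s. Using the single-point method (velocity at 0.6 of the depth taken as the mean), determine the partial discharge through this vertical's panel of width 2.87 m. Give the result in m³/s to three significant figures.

4.41 m³/s

v̄ = v₀.₆ = 1.313 m/s
q = v̄ × d × w = 1.313 × 1.17 × 2.87 = 4.409 m³/s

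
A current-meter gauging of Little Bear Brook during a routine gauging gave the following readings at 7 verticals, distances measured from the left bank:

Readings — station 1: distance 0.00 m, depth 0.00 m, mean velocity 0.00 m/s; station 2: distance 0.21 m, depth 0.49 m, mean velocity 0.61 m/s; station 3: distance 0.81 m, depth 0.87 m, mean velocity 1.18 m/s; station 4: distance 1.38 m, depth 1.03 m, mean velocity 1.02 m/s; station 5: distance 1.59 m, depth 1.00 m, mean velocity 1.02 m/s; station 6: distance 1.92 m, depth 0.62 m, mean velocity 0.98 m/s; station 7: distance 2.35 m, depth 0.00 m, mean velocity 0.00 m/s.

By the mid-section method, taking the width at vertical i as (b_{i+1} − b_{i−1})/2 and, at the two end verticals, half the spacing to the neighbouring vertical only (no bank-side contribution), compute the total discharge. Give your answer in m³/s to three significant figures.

w_2 = (0.81 − 0.00)/2 = 0.405 m; q_2 = 0.61 × 0.49 × 0.405 = 0.1211 m³/s
w_3 = (1.38 − 0.21)/2 = 0.585 m; q_3 = 1.18 × 0.87 × 0.585 = 0.6006 m³/s
w_4 = (1.59 − 0.81)/2 = 0.39 m; q_4 = 1.02 × 1.03 × 0.39 = 0.4097 m³/s
w_5 = (1.92 − 1.38)/2 = 0.27 m; q_5 = 1.02 × 1.00 × 0.27 = 0.2754 m³/s
w_6 = (2.35 − 1.59)/2 = 0.38 m; q_6 = 0.98 × 0.62 × 0.38 = 0.2309 m³/s
Stations 1, 7 contribute zero (depth or velocity is 0).
Q = Σ qᵢ = 1.638 m³/s

1.64 m³/s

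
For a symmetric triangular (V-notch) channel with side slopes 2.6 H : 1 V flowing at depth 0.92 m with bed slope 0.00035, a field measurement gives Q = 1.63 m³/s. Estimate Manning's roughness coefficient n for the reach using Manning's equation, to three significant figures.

A = z·y² = 2.6×0.92² = 2.201 m²
P = 2y√(1+z²) = 2×0.92×√(1+2.6²) = 5.126 m
R = A/P = 2.201/5.126 = 0.4293 m
n = (1/Q)·A·R^(2/3)·S^(1/2) = (1/1.63) × 2.201 × 0.5691 × 0.01871 = 0.01437

0.0144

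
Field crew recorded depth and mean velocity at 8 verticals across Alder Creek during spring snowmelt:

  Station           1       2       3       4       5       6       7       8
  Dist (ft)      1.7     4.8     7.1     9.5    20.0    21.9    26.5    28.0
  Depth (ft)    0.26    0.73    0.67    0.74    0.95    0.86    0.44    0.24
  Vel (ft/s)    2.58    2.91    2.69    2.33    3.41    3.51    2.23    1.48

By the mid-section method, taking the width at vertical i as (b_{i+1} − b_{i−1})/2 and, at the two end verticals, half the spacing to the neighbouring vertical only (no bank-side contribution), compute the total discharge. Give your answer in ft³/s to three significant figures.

55.3 ft³/s

w_1 = (4.8 − 1.7)/2 = 1.55 ft; q_1 = 2.58 × 0.26 × 1.55 = 1.040 ft³/s
w_2 = (7.1 − 1.7)/2 = 2.7 ft; q_2 = 2.91 × 0.73 × 2.7 = 5.736 ft³/s
w_3 = (9.5 − 4.8)/2 = 2.35 ft; q_3 = 2.69 × 0.67 × 2.35 = 4.235 ft³/s
w_4 = (20.0 − 7.1)/2 = 6.45 ft; q_4 = 2.33 × 0.74 × 6.45 = 11.12 ft³/s
w_5 = (21.9 − 9.5)/2 = 6.2 ft; q_5 = 3.41 × 0.95 × 6.2 = 20.08 ft³/s
w_6 = (26.5 − 20.0)/2 = 3.25 ft; q_6 = 3.51 × 0.86 × 3.25 = 9.810 ft³/s
w_7 = (28.0 − 21.9)/2 = 3.05 ft; q_7 = 2.23 × 0.44 × 3.05 = 2.993 ft³/s
w_8 = (28.0 − 26.5)/2 = 0.75 ft; q_8 = 1.48 × 0.24 × 0.75 = 0.2664 ft³/s
Q = Σ qᵢ = 55.29 ft³/s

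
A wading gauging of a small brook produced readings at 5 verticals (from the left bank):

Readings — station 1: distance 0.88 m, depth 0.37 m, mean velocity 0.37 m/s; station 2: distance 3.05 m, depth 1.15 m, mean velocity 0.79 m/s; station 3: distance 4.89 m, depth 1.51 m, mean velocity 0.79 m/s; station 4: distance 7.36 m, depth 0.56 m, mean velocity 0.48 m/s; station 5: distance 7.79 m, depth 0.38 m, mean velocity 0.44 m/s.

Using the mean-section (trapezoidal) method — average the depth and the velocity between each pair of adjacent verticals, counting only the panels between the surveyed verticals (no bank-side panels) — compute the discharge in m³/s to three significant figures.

4.61 m³/s

Panel 1-2: Δb = 2.17 m, d̄ = (0.37+1.15)/2 = 0.76, v̄ = (0.37+0.79)/2 = 0.58 → q = 2.17×0.76×0.58 = 0.9565 m³/s
Panel 2-3: Δb = 1.84 m, d̄ = (1.15+1.51)/2 = 1.33, v̄ = (0.79+0.79)/2 = 0.79 → q = 1.84×1.33×0.79 = 1.933 m³/s
Panel 3-4: Δb = 2.47 m, d̄ = (1.51+0.56)/2 = 1.035, v̄ = (0.79+0.48)/2 = 0.635 → q = 2.47×1.035×0.635 = 1.623 m³/s
Panel 4-5: Δb = 0.43 m, d̄ = (0.56+0.38)/2 = 0.47, v̄ = (0.48+0.44)/2 = 0.46 → q = 0.43×0.47×0.46 = 0.09297 m³/s
Q = Σ q = 4.606 m³/s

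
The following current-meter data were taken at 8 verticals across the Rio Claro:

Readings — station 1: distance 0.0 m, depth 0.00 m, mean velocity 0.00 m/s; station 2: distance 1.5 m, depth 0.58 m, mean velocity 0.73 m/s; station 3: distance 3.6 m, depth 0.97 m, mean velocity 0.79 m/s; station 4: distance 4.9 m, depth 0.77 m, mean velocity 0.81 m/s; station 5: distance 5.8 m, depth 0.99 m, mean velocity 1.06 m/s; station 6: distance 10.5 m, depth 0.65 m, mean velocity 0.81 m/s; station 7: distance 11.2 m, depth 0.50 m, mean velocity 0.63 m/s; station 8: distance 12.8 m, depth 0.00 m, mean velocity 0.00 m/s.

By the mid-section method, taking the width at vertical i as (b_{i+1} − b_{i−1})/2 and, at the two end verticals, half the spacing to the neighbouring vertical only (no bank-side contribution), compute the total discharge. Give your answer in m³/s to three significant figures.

w_2 = (3.6 − 0.0)/2 = 1.8 m; q_2 = 0.73 × 0.58 × 1.8 = 0.7621 m³/s
w_3 = (4.9 − 1.5)/2 = 1.7 m; q_3 = 0.79 × 0.97 × 1.7 = 1.303 m³/s
w_4 = (5.8 − 3.6)/2 = 1.1 m; q_4 = 0.81 × 0.77 × 1.1 = 0.6861 m³/s
w_5 = (10.5 − 4.9)/2 = 2.8 m; q_5 = 1.06 × 0.99 × 2.8 = 2.938 m³/s
w_6 = (11.2 − 5.8)/2 = 2.7 m; q_6 = 0.81 × 0.65 × 2.7 = 1.422 m³/s
w_7 = (12.8 − 10.5)/2 = 1.15 m; q_7 = 0.63 × 0.50 × 1.15 = 0.3623 m³/s
Stations 1, 8 contribute zero (depth or velocity is 0).
Q = Σ qᵢ = 7.473 m³/s

7.47 m³/s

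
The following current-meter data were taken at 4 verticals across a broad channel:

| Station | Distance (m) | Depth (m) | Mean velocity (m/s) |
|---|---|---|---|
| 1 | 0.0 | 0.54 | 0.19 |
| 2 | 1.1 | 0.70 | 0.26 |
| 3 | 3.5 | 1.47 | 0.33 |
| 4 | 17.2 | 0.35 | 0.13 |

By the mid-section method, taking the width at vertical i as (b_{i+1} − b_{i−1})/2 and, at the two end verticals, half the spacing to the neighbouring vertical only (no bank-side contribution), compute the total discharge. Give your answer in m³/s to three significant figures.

w_1 = (1.1 − 0.0)/2 = 0.55 m; q_1 = 0.19 × 0.54 × 0.55 = 0.05643 m³/s
w_2 = (3.5 − 0.0)/2 = 1.75 m; q_2 = 0.26 × 0.70 × 1.75 = 0.3185 m³/s
w_3 = (17.2 − 1.1)/2 = 8.05 m; q_3 = 0.33 × 1.47 × 8.05 = 3.905 m³/s
w_4 = (17.2 − 3.5)/2 = 6.85 m; q_4 = 0.13 × 0.35 × 6.85 = 0.3117 m³/s
Q = Σ qᵢ = 4.592 m³/s

4.59 m³/s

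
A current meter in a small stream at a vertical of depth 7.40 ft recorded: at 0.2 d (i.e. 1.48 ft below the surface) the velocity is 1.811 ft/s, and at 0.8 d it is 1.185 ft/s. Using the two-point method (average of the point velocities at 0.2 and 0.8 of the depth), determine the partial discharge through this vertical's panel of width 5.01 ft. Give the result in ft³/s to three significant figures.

v̄ = (1.811 + 1.185) / 2 = 1.498 ft/s
q = v̄ × d × w = 1.498 × 7.40 × 5.01 = 55.54 ft³/s

55.5 ft³/s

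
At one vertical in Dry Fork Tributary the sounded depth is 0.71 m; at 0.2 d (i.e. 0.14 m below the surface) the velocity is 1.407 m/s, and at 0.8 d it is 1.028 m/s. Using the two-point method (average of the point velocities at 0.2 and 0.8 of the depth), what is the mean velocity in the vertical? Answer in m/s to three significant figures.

v̄ = (1.407 + 1.028) / 2 = 1.218 m/s

1.22 m/s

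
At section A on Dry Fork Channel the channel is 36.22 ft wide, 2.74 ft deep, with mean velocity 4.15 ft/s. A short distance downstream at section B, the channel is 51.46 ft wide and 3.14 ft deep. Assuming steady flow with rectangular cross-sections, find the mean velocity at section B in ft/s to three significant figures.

2.55 ft/s

Q = A₁V₁ = (36.22×2.74) × 4.15 = 411.9 ft³/s
A₂ = 51.46 × 3.14 = 161.6 ft²
V₂ = Q/A₂ = 411.9/161.6 = 2.549 ft/s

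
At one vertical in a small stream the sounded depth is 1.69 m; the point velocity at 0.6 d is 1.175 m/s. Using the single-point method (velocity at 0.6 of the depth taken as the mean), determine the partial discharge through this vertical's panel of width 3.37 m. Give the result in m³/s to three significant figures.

6.69 m³/s

v̄ = v₀.₆ = 1.175 m/s
q = v̄ × d × w = 1.175 × 1.69 × 3.37 = 6.692 m³/s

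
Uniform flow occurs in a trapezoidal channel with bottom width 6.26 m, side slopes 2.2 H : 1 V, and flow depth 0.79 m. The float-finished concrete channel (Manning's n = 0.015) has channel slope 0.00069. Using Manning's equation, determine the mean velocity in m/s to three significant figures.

1.28 m/s

A = (b + z·y)·y = (6.26 + 2.2×0.79)×0.79 = 6.318 m²
P = b + 2y√(1+z²) = 6.26 + 2×0.79×√(1+2.2²) = 10.08 m
R = A/P = 6.318/10.08 = 0.6269 m
Q = (1/n)·A·R^(2/3)·S^(1/2) = (1/0.015) × 6.318 × 0.6269^(2/3) × 0.00069^(1/2) = 8.105 m³/s
V = Q/A = 8.105/6.318 = 1.283 m/s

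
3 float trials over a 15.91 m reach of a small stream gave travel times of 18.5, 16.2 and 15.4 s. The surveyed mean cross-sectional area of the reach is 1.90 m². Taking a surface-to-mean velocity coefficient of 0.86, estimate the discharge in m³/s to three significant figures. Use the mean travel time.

t̄ = (18.5 + 16.2 + 15.4) / 3 = 16.7 s
v_surface = L / t̄ = 15.91 / 16.7 = 0.9527 m/s
v_mean = 0.86 × 0.9527 = 0.8193 m/s
Q = A × v_mean = 1.90 × 0.8193 = 1.557 m³/s

1.56 m³/s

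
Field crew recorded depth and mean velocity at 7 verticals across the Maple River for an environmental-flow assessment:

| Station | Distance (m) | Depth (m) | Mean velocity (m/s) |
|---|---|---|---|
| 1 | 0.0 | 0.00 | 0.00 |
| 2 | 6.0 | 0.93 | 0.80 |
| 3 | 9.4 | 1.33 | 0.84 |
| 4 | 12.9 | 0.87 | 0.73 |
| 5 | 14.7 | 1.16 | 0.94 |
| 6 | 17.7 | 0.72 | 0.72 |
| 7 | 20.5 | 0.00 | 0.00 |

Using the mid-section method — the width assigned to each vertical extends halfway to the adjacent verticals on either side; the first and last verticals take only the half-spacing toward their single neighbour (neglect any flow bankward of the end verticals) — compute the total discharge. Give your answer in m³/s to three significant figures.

w_2 = (9.4 − 0.0)/2 = 4.7 m; q_2 = 0.80 × 0.93 × 4.7 = 3.497 m³/s
w_3 = (12.9 − 6.0)/2 = 3.45 m; q_3 = 0.84 × 1.33 × 3.45 = 3.854 m³/s
w_4 = (14.7 − 9.4)/2 = 2.65 m; q_4 = 0.73 × 0.87 × 2.65 = 1.683 m³/s
w_5 = (17.7 − 12.9)/2 = 2.4 m; q_5 = 0.94 × 1.16 × 2.4 = 2.617 m³/s
w_6 = (20.5 − 14.7)/2 = 2.9 m; q_6 = 0.72 × 0.72 × 2.9 = 1.503 m³/s
Stations 1, 7 contribute zero (depth or velocity is 0).
Q = Σ qᵢ = 13.15 m³/s

13.2 m³/s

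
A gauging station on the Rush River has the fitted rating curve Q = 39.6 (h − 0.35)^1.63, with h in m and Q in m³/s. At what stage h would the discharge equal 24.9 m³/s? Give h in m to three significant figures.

h − h₀ = (Q/C)^(1/b) = (24.9/39.6)^(1/1.63) = 0.7523 m
h = 0.35 + 0.7523 = 1.102 m

1.10 m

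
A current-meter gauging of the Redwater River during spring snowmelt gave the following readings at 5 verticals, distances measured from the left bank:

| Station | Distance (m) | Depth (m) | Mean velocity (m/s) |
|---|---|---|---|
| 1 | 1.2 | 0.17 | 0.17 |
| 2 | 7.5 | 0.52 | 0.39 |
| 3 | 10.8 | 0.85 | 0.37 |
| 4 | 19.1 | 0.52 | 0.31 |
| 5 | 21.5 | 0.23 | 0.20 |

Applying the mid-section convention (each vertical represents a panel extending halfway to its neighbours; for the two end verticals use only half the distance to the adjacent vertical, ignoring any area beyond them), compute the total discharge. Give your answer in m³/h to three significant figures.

13700 m³/h

w_1 = (7.5 − 1.2)/2 = 3.15 m; q_1 = 0.17 × 0.17 × 3.15 = 0.09104 m³/s
w_2 = (10.8 − 1.2)/2 = 4.8 m; q_2 = 0.39 × 0.52 × 4.8 = 0.9734 m³/s
w_3 = (19.1 − 7.5)/2 = 5.8 m; q_3 = 0.37 × 0.85 × 5.8 = 1.824 m³/s
w_4 = (21.5 − 10.8)/2 = 5.35 m; q_4 = 0.31 × 0.52 × 5.35 = 0.8624 m³/s
w_5 = (21.5 − 19.1)/2 = 1.2 m; q_5 = 0.20 × 0.23 × 1.2 = 0.05520 m³/s
Q = Σ qᵢ = 3.806 m³/s
= 3.806 × 3600 = 13700 m³/h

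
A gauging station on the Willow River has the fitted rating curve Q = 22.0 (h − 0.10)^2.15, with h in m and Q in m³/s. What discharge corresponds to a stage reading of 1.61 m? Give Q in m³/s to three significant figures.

53.4 m³/s

Q = 22.0 × (1.61 − 0.10)^2.15 = 22.0 × 1.51^2.15 = 53.36 m³/s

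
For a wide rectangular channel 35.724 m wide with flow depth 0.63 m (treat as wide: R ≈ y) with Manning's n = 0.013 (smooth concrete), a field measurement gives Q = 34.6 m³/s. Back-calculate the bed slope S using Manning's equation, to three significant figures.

0.000740

A = b·y = 35.724 × 0.63 = 22.51 m²
Wide channel: R ≈ y = 0.63 m
S = (Q·n / (1·A·R^(2/3)))² = (34.6×0.013 / (1×22.51×0.7349))² = 0.0007396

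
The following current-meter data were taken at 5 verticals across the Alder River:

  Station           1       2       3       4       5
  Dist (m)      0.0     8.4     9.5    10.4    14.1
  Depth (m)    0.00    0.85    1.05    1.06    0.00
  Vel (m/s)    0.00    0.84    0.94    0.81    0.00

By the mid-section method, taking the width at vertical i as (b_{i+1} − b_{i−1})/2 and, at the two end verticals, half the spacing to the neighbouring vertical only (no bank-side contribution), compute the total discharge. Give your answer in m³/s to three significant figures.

6.35 m³/s

w_2 = (9.5 − 0.0)/2 = 4.75 m; q_2 = 0.84 × 0.85 × 4.75 = 3.392 m³/s
w_3 = (10.4 − 8.4)/2 = 1 m; q_3 = 0.94 × 1.05 × 1 = 0.9870 m³/s
w_4 = (14.1 − 9.5)/2 = 2.3 m; q_4 = 0.81 × 1.06 × 2.3 = 1.975 m³/s
Stations 1, 5 contribute zero (depth or velocity is 0).
Q = Σ qᵢ = 6.353 m³/s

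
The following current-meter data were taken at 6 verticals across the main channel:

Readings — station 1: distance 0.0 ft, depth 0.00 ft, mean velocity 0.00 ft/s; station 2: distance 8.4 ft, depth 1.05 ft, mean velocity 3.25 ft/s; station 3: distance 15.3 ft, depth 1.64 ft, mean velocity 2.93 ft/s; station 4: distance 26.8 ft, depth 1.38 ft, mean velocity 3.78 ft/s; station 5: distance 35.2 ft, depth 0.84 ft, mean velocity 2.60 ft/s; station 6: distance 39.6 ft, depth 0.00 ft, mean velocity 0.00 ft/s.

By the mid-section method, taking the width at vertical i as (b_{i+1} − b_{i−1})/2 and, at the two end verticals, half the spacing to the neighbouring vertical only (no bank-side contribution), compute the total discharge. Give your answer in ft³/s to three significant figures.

136 ft³/s

w_2 = (15.3 − 0.0)/2 = 7.65 ft; q_2 = 3.25 × 1.05 × 7.65 = 26.11 ft³/s
w_3 = (26.8 − 8.4)/2 = 9.2 ft; q_3 = 2.93 × 1.64 × 9.2 = 44.21 ft³/s
w_4 = (35.2 − 15.3)/2 = 9.95 ft; q_4 = 3.78 × 1.38 × 9.95 = 51.90 ft³/s
w_5 = (39.6 − 26.8)/2 = 6.4 ft; q_5 = 2.60 × 0.84 × 6.4 = 13.98 ft³/s
Stations 1, 6 contribute zero (depth or velocity is 0).
Q = Σ qᵢ = 136.2 ft³/s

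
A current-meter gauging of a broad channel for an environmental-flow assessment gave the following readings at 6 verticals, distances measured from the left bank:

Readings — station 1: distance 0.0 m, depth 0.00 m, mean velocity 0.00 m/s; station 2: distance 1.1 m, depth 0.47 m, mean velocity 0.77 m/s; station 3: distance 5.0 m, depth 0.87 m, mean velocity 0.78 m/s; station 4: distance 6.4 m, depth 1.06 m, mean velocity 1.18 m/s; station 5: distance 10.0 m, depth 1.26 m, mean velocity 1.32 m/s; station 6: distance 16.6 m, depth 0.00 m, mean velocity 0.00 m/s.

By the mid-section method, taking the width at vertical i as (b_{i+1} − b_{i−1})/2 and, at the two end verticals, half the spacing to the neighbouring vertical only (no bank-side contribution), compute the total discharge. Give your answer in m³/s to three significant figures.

14.3 m³/s

w_2 = (5.0 − 0.0)/2 = 2.5 m; q_2 = 0.77 × 0.47 × 2.5 = 0.9048 m³/s
w_3 = (6.4 − 1.1)/2 = 2.65 m; q_3 = 0.78 × 0.87 × 2.65 = 1.798 m³/s
w_4 = (10.0 − 5.0)/2 = 2.5 m; q_4 = 1.18 × 1.06 × 2.5 = 3.127 m³/s
w_5 = (16.6 − 6.4)/2 = 5.1 m; q_5 = 1.32 × 1.26 × 5.1 = 8.482 m³/s
Stations 1, 6 contribute zero (depth or velocity is 0).
Q = Σ qᵢ = 14.31 m³/s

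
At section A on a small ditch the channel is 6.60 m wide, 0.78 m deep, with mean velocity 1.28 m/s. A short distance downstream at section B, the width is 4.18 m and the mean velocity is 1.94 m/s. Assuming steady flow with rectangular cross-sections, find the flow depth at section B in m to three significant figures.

0.813 m

Q = A₁V₁ = (6.60×0.78) × 1.28 = 6.589 m³/s
d₂ = Q/(b₂ V₂) = 6.589/(4.18×1.94) = 0.8126 m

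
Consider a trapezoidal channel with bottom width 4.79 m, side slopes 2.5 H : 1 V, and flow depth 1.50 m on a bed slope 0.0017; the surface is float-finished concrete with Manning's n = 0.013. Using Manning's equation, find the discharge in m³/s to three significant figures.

A = (b + z·y)·y = (4.79 + 2.5×1.50)×1.50 = 12.81 m²
P = b + 2y√(1+z²) = 4.79 + 2×1.50×√(1+2.5²) = 12.87 m
R = A/P = 12.81/12.87 = 0.9955 m
Q = (1/n)·A·R^(2/3)·S^(1/2) = (1/0.013) × 12.81 × 0.9955^(2/3) × 0.0017^(1/2) = 40.51 m³/s

40.5 m³/s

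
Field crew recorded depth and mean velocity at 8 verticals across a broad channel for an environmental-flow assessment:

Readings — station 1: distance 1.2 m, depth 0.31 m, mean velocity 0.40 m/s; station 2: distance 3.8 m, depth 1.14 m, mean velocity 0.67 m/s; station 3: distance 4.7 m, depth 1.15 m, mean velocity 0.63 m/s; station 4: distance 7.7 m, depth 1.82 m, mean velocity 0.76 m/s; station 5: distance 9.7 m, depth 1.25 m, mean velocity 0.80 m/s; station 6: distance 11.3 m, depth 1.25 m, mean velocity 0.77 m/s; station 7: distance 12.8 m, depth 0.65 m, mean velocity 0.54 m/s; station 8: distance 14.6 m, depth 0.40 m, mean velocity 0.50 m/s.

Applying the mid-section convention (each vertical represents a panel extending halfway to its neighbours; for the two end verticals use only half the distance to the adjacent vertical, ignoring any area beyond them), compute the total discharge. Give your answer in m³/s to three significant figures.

w_1 = (3.8 − 1.2)/2 = 1.3 m; q_1 = 0.40 × 0.31 × 1.3 = 0.1612 m³/s
w_2 = (4.7 − 1.2)/2 = 1.75 m; q_2 = 0.67 × 1.14 × 1.75 = 1.337 m³/s
w_3 = (7.7 − 3.8)/2 = 1.95 m; q_3 = 0.63 × 1.15 × 1.95 = 1.413 m³/s
w_4 = (9.7 − 4.7)/2 = 2.5 m; q_4 = 0.76 × 1.82 × 2.5 = 3.458 m³/s
w_5 = (11.3 − 7.7)/2 = 1.8 m; q_5 = 0.80 × 1.25 × 1.8 = 1.800 m³/s
w_6 = (12.8 − 9.7)/2 = 1.55 m; q_6 = 0.77 × 1.25 × 1.55 = 1.492 m³/s
w_7 = (14.6 − 11.3)/2 = 1.65 m; q_7 = 0.54 × 0.65 × 1.65 = 0.5792 m³/s
w_8 = (14.6 − 12.8)/2 = 0.9 m; q_8 = 0.50 × 0.40 × 0.9 = 0.1800 m³/s
Q = Σ qᵢ = 10.42 m³/s

10.4 m³/s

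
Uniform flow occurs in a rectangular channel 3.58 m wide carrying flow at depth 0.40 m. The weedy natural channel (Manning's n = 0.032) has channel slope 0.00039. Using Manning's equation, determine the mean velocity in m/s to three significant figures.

A = b·y = 3.58 × 0.40 = 1.432 m²
P = b + 2y = 3.58 + 2×0.40 = 4.380 m
R = A/P = 1.432/4.380 = 0.3269 m
Q = (1/n)·A·R^(2/3)·S^(1/2) = (1/0.032) × 1.432 × 0.3269^(2/3) × 0.00039^(1/2) = 0.4194 m³/s
V = Q/A = 0.4194/1.432 = 0.2929 m/s

0.293 m/s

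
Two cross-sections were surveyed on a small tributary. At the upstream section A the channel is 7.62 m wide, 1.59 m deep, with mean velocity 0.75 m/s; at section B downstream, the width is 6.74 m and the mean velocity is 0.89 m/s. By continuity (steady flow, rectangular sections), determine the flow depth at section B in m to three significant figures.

Q = A₁V₁ = (7.62×1.59) × 0.75 = 9.087 m³/s
d₂ = Q/(b₂ V₂) = 9.087/(6.74×0.89) = 1.515 m

1.51 m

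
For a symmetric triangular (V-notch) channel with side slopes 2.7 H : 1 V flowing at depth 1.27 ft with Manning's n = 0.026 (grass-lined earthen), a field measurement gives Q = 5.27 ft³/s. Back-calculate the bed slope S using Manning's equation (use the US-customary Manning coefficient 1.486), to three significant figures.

0.000895

A = z·y² = 2.7×1.27² = 4.355 ft²
P = 2y√(1+z²) = 2×1.27×√(1+2.7²) = 7.313 ft
R = A/P = 4.355/7.313 = 0.5955 ft
S = (Q·n / (1.486·A·R^(2/3)))² = (5.27×0.026 / (1.486×4.355×0.7078))² = 0.0008949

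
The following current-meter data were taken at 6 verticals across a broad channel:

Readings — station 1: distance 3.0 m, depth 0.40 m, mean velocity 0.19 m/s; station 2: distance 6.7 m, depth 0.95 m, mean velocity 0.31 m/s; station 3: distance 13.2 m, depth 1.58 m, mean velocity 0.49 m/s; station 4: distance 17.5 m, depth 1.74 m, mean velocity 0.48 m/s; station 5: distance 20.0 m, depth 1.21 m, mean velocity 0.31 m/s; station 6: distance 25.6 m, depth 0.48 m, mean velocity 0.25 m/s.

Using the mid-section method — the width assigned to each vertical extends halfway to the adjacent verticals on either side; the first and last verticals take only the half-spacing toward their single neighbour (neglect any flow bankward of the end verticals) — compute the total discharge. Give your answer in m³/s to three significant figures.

10.5 m³/s

w_1 = (6.7 − 3.0)/2 = 1.85 m; q_1 = 0.19 × 0.40 × 1.85 = 0.1406 m³/s
w_2 = (13.2 − 3.0)/2 = 5.1 m; q_2 = 0.31 × 0.95 × 5.1 = 1.502 m³/s
w_3 = (17.5 − 6.7)/2 = 5.4 m; q_3 = 0.49 × 1.58 × 5.4 = 4.181 m³/s
w_4 = (20.0 − 13.2)/2 = 3.4 m; q_4 = 0.48 × 1.74 × 3.4 = 2.840 m³/s
w_5 = (25.6 − 17.5)/2 = 4.05 m; q_5 = 0.31 × 1.21 × 4.05 = 1.519 m³/s
w_6 = (25.6 − 20.0)/2 = 2.8 m; q_6 = 0.25 × 0.48 × 2.8 = 0.3360 m³/s
Q = Σ qᵢ = 10.52 m³/s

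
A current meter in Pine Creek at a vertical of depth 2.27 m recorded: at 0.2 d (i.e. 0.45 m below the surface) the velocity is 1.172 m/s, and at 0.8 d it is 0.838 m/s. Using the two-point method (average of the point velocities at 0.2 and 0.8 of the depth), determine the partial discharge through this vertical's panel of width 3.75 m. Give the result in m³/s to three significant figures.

v̄ = (1.172 + 0.838) / 2 = 1.005 m/s
q = v̄ × d × w = 1.005 × 2.27 × 3.75 = 8.555 m³/s

8.56 m³/s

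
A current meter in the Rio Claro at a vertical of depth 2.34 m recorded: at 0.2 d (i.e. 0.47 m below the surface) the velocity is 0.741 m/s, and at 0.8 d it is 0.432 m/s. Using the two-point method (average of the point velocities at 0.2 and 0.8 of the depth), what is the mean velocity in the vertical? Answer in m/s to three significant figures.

v̄ = (0.741 + 0.432) / 2 = 0.5865 m/s

0.587 m/s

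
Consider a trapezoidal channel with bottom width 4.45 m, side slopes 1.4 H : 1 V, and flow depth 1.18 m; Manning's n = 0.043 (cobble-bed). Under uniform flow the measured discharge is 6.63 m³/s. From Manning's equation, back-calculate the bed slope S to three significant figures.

A = (b + z·y)·y = (4.45 + 1.4×1.18)×1.18 = 7.200 m²
P = b + 2y√(1+z²) = 4.45 + 2×1.18×√(1+1.4²) = 8.510 m
R = A/P = 7.200/8.510 = 0.8461 m
S = (Q·n / (1·A·R^(2/3)))² = (6.63×0.043 / (1×7.200×0.8946))² = 0.001959

0.00196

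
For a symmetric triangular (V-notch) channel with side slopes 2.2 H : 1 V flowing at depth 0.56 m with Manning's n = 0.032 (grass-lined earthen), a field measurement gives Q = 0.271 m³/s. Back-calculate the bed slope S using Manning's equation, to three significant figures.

A = z·y² = 2.2×0.56² = 0.6899 m²
P = 2y√(1+z²) = 2×0.56×√(1+2.2²) = 2.707 m
R = A/P = 0.6899/2.707 = 0.2549 m
S = (Q·n / (1·A·R^(2/3)))² = (0.271×0.032 / (1×0.6899×0.4020))² = 0.0009776

0.000978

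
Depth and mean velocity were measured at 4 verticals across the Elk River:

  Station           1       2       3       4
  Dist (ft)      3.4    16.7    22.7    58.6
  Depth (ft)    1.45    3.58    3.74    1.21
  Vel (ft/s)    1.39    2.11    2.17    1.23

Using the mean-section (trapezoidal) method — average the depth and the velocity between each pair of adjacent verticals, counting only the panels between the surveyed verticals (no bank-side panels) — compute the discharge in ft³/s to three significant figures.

257 ft³/s

Panel 1-2: Δb = 13.3 ft, d̄ = (1.45+3.58)/2 = 2.515, v̄ = (1.39+2.11)/2 = 1.75 → q = 13.3×2.515×1.75 = 58.54 ft³/s
Panel 2-3: Δb = 6 ft, d̄ = (3.58+3.74)/2 = 3.66, v̄ = (2.11+2.17)/2 = 2.14 → q = 6×3.66×2.14 = 46.99 ft³/s
Panel 3-4: Δb = 35.9 ft, d̄ = (3.74+1.21)/2 = 2.475, v̄ = (2.17+1.23)/2 = 1.7 → q = 35.9×2.475×1.7 = 151.0 ft³/s
Q = Σ q = 256.6 ft³/s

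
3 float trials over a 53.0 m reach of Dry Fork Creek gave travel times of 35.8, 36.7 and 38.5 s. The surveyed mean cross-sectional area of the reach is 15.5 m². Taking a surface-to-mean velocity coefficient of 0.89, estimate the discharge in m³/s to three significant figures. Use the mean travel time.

t̄ = (35.8 + 36.7 + 38.5) / 3 = 37 s
v_surface = L / t̄ = 53.0 / 37 = 1.432 m/s
v_mean = 0.89 × 1.432 = 1.275 m/s
Q = A × v_mean = 15.5 × 1.275 = 19.76 m³/s

19.8 m³/s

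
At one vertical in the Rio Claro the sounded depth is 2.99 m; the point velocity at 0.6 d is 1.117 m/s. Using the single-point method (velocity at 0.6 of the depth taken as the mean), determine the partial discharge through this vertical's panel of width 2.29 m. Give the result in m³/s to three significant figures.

7.65 m³/s

v̄ = v₀.₆ = 1.117 m/s
q = v̄ × d × w = 1.117 × 2.99 × 2.29 = 7.648 m³/s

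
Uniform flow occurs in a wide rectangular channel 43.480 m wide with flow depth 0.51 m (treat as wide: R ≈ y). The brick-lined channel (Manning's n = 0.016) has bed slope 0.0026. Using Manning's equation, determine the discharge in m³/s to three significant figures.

45.1 m³/s

A = b·y = 43.480 × 0.51 = 22.17 m²
Wide channel: R ≈ y = 0.51 m
Q = (1/n)·A·R^(2/3)·S^(1/2) = (1/0.016) × 22.17 × 0.5100^(2/3) × 0.0026^(1/2) = 45.11 m³/s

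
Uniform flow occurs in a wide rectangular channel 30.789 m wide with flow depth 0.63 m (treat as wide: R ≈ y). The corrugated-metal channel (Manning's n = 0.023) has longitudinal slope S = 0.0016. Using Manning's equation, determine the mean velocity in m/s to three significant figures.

1.28 m/s

A = b·y = 30.789 × 0.63 = 19.40 m²
Wide channel: R ≈ y = 0.63 m
Q = (1/n)·A·R^(2/3)·S^(1/2) = (1/0.023) × 19.40 × 0.6300^(2/3) × 0.0016^(1/2) = 24.79 m³/s
V = Q/A = 24.79/19.40 = 1.278 m/s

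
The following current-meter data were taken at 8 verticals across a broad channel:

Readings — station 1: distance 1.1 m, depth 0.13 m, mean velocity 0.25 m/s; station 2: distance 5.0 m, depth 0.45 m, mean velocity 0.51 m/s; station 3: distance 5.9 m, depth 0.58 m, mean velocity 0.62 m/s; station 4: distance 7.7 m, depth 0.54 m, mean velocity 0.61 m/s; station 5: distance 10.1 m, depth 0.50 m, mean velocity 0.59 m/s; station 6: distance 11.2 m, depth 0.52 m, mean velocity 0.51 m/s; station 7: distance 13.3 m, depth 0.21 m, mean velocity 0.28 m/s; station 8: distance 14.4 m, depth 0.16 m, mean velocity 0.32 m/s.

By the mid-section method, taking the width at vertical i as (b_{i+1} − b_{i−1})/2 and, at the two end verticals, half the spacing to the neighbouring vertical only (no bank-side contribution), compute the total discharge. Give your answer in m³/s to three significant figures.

2.85 m³/s

w_1 = (5.0 − 1.1)/2 = 1.95 m; q_1 = 0.25 × 0.13 × 1.95 = 0.06338 m³/s
w_2 = (5.9 − 1.1)/2 = 2.4 m; q_2 = 0.51 × 0.45 × 2.4 = 0.5508 m³/s
w_3 = (7.7 − 5.0)/2 = 1.35 m; q_3 = 0.62 × 0.58 × 1.35 = 0.4855 m³/s
w_4 = (10.1 − 5.9)/2 = 2.1 m; q_4 = 0.61 × 0.54 × 2.1 = 0.6917 m³/s
w_5 = (11.2 − 7.7)/2 = 1.75 m; q_5 = 0.59 × 0.50 × 1.75 = 0.5163 m³/s
w_6 = (13.3 − 10.1)/2 = 1.6 m; q_6 = 0.51 × 0.52 × 1.6 = 0.4243 m³/s
w_7 = (14.4 − 11.2)/2 = 1.6 m; q_7 = 0.28 × 0.21 × 1.6 = 0.09408 m³/s
w_8 = (14.4 − 13.3)/2 = 0.55 m; q_8 = 0.32 × 0.16 × 0.55 = 0.02816 m³/s
Q = Σ qᵢ = 2.854 m³/s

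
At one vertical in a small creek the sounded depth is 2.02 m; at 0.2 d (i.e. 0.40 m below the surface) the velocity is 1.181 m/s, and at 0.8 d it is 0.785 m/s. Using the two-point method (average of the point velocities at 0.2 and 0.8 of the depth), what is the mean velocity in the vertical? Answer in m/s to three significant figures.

v̄ = (1.181 + 0.785) / 2 = 0.9830 m/s

0.983 m/s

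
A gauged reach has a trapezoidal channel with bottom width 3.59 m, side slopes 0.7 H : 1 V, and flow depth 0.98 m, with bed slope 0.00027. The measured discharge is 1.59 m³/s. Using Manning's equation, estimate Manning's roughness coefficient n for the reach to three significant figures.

A = (b + z·y)·y = (3.59 + 0.7×0.98)×0.98 = 4.190 m²
P = b + 2y√(1+z²) = 3.59 + 2×0.98×√(1+0.7²) = 5.982 m
R = A/P = 4.190/5.982 = 0.7005 m
n = (1/Q)·A·R^(2/3)·S^(1/2) = (1/1.59) × 4.190 × 0.7887 × 0.01643 = 0.03416

0.0342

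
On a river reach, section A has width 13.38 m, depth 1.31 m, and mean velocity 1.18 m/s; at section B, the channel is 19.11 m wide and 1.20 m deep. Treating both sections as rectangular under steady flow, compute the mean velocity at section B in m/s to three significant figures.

Q = A₁V₁ = (13.38×1.31) × 1.18 = 20.68 m³/s
A₂ = 19.11 × 1.20 = 22.93 m²
V₂ = Q/A₂ = 20.68/22.93 = 0.9019 m/s

0.902 m/s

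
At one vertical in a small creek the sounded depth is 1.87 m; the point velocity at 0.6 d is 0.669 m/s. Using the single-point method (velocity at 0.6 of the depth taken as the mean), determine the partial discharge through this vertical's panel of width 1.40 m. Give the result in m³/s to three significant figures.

1.75 m³/s

v̄ = v₀.₆ = 0.669 m/s
q = v̄ × d × w = 0.6690 × 1.87 × 1.40 = 1.751 m³/s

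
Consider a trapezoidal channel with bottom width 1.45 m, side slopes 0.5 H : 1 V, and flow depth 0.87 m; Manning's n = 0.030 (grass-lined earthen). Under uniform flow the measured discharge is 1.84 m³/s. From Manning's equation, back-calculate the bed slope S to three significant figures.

A = (b + z·y)·y = (1.45 + 0.5×0.87)×0.87 = 1.640 m²
P = b + 2y√(1+z²) = 1.45 + 2×0.87×√(1+0.5²) = 3.395 m
R = A/P = 1.640/3.395 = 0.4830 m
S = (Q·n / (1·A·R^(2/3)))² = (1.84×0.030 / (1×1.640×0.6156))² = 0.002990

0.00299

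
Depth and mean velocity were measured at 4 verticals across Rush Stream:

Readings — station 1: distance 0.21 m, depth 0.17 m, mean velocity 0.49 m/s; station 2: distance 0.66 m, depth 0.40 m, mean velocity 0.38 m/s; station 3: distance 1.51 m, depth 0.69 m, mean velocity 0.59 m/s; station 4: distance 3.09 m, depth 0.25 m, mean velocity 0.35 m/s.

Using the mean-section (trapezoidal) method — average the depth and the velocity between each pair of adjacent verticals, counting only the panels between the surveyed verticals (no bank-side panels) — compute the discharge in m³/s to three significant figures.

0.629 m³/s

Panel 1-2: Δb = 0.45 m, d̄ = (0.17+0.40)/2 = 0.285, v̄ = (0.49+0.38)/2 = 0.435 → q = 0.45×0.285×0.435 = 0.05579 m³/s
Panel 2-3: Δb = 0.85 m, d̄ = (0.40+0.69)/2 = 0.545, v̄ = (0.38+0.59)/2 = 0.485 → q = 0.85×0.545×0.485 = 0.2247 m³/s
Panel 3-4: Δb = 1.58 m, d̄ = (0.69+0.25)/2 = 0.47, v̄ = (0.59+0.35)/2 = 0.47 → q = 1.58×0.47×0.47 = 0.3490 m³/s
Q = Σ q = 0.6295 m³/s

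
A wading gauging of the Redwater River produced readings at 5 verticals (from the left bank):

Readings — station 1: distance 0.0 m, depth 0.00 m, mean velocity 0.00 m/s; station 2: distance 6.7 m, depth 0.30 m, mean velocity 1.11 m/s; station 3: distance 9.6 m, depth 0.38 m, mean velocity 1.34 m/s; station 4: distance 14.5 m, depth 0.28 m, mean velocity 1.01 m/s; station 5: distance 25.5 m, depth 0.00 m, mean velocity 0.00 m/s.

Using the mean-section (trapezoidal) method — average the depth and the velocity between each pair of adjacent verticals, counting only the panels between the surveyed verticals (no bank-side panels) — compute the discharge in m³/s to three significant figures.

Panel 1-2: Δb = 6.7 m, d̄ = (0.00+0.30)/2 = 0.15, v̄ = (0.00+1.11)/2 = 0.555 → q = 6.7×0.15×0.555 = 0.5578 m³/s
Panel 2-3: Δb = 2.9 m, d̄ = (0.30+0.38)/2 = 0.34, v̄ = (1.11+1.34)/2 = 1.225 → q = 2.9×0.34×1.225 = 1.208 m³/s
Panel 3-4: Δb = 4.9 m, d̄ = (0.38+0.28)/2 = 0.33, v̄ = (1.34+1.01)/2 = 1.175 → q = 4.9×0.33×1.175 = 1.900 m³/s
Panel 4-5: Δb = 11 m, d̄ = (0.28+0.00)/2 = 0.14, v̄ = (1.01+0.00)/2 = 0.505 → q = 11×0.14×0.505 = 0.7777 m³/s
Q = Σ q = 4.443 m³/s

4.44 m³/s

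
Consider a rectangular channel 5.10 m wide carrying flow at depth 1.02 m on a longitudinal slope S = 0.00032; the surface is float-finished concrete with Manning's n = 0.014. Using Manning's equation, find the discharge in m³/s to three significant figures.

A = b·y = 5.10 × 1.02 = 5.202 m²
P = b + 2y = 5.10 + 2×1.02 = 7.140 m
R = A/P = 5.202/7.140 = 0.7286 m
Q = (1/n)·A·R^(2/3)·S^(1/2) = (1/0.014) × 5.202 × 0.7286^(2/3) × 0.00032^(1/2) = 5.382 m³/s

5.38 m³/s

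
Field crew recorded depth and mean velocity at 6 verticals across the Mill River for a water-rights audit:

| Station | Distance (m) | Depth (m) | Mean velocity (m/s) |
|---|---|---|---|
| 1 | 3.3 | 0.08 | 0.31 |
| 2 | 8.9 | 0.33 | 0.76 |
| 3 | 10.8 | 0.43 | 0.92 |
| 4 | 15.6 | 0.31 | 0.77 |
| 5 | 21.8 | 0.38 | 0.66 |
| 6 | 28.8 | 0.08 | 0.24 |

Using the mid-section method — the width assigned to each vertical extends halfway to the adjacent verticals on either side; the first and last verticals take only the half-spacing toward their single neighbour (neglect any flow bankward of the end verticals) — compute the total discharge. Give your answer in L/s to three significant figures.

w_1 = (8.9 − 3.3)/2 = 2.8 m; q_1 = 0.31 × 0.08 × 2.8 = 0.06944 m³/s
w_2 = (10.8 − 3.3)/2 = 3.75 m; q_2 = 0.76 × 0.33 × 3.75 = 0.9405 m³/s
w_3 = (15.6 − 8.9)/2 = 3.35 m; q_3 = 0.92 × 0.43 × 3.35 = 1.325 m³/s
w_4 = (21.8 − 10.8)/2 = 5.5 m; q_4 = 0.77 × 0.31 × 5.5 = 1.313 m³/s
w_5 = (28.8 − 15.6)/2 = 6.6 m; q_5 = 0.66 × 0.38 × 6.6 = 1.655 m³/s
w_6 = (28.8 − 21.8)/2 = 3.5 m; q_6 = 0.24 × 0.08 × 3.5 = 0.06720 m³/s
Q = Σ qᵢ = 5.371 m³/s
= 5.371 × 1000 = 5371 L/s

5370 L/s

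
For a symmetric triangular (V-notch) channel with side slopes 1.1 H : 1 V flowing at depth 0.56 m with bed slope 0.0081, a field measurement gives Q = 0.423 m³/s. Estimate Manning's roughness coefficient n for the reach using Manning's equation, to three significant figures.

A = z·y² = 1.1×0.56² = 0.3450 m²
P = 2y√(1+z²) = 2×0.56×√(1+1.1²) = 1.665 m
R = A/P = 0.3450/1.665 = 0.2072 m
n = (1/Q)·A·R^(2/3)·S^(1/2) = (1/0.423) × 0.3450 × 0.3501 × 0.09000 = 0.02570

0.0257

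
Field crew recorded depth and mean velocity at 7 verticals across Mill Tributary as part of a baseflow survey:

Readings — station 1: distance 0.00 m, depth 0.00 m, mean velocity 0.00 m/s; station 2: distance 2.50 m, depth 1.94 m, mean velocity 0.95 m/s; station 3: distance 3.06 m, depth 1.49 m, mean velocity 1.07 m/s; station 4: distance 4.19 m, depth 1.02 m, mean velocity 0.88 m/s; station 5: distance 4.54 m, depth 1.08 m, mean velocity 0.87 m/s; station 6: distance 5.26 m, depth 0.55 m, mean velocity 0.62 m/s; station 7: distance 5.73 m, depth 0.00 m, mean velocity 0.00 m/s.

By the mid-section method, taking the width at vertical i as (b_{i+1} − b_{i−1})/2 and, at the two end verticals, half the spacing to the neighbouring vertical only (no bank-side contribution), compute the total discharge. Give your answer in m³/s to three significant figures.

w_2 = (3.06 − 0.00)/2 = 1.53 m; q_2 = 0.95 × 1.94 × 1.53 = 2.820 m³/s
w_3 = (4.19 − 2.50)/2 = 0.845 m; q_3 = 1.07 × 1.49 × 0.845 = 1.347 m³/s
w_4 = (4.54 − 3.06)/2 = 0.74 m; q_4 = 0.88 × 1.02 × 0.74 = 0.6642 m³/s
w_5 = (5.26 − 4.19)/2 = 0.535 m; q_5 = 0.87 × 1.08 × 0.535 = 0.5027 m³/s
w_6 = (5.73 − 4.54)/2 = 0.595 m; q_6 = 0.62 × 0.55 × 0.595 = 0.2029 m³/s
Stations 1, 7 contribute zero (depth or velocity is 0).
Q = Σ qᵢ = 5.537 m³/s

5.54 m³/s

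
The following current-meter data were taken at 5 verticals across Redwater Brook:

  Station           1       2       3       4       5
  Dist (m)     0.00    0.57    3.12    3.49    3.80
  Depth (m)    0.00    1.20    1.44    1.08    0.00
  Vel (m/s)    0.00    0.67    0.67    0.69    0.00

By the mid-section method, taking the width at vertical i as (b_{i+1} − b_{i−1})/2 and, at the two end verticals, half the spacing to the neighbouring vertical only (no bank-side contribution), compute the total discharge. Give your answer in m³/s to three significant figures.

w_2 = (3.12 − 0.00)/2 = 1.56 m; q_2 = 0.67 × 1.20 × 1.56 = 1.254 m³/s
w_3 = (3.49 − 0.57)/2 = 1.46 m; q_3 = 0.67 × 1.44 × 1.46 = 1.409 m³/s
w_4 = (3.80 − 3.12)/2 = 0.34 m; q_4 = 0.69 × 1.08 × 0.34 = 0.2534 m³/s
Stations 1, 5 contribute zero (depth or velocity is 0).
Q = Σ qᵢ = 2.916 m³/s

2.92 m³/s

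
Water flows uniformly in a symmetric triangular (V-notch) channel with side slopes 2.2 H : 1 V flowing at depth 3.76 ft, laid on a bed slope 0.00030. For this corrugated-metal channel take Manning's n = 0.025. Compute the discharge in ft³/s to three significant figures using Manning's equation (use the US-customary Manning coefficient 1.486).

45.8 ft³/s

A = z·y² = 2.2×3.76² = 31.10 ft²
P = 2y√(1+z²) = 2×3.76×√(1+2.2²) = 18.17 ft
R = A/P = 31.10/18.17 = 1.711 ft
Q = (1.486/n)·A·R^(2/3)·S^(1/2) = (1.486/0.025) × 31.10 × 1.711^(2/3) × 0.00030^(1/2) = 45.82 ft³/s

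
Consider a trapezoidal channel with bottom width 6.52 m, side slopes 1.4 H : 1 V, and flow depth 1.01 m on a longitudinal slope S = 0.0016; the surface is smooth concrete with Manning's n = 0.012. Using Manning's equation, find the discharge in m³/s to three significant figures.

23.1 m³/s

A = (b + z·y)·y = (6.52 + 1.4×1.01)×1.01 = 8.013 m²
P = b + 2y√(1+z²) = 6.52 + 2×1.01×√(1+1.4²) = 9.995 m
R = A/P = 8.013/9.995 = 0.8017 m
Q = (1/n)·A·R^(2/3)·S^(1/2) = (1/0.012) × 8.013 × 0.8017^(2/3) × 0.0016^(1/2) = 23.05 m³/s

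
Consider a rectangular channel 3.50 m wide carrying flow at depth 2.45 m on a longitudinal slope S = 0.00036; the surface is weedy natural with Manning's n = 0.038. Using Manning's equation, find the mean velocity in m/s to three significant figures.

0.506 m/s

A = b·y = 3.50 × 2.45 = 8.575 m²
P = b + 2y = 3.50 + 2×2.45 = 8.400 m
R = A/P = 8.575/8.400 = 1.021 m
Q = (1/n)·A·R^(2/3)·S^(1/2) = (1/0.038) × 8.575 × 1.021^(2/3) × 0.00036^(1/2) = 4.341 m³/s
V = Q/A = 4.341/8.575 = 0.5062 m/s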